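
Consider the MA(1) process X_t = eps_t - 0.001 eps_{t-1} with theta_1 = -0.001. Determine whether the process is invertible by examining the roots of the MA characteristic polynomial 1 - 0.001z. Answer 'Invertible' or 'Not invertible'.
\text{Invertible}

The MA(q) characteristic polynomial is P(z) = 1 - 0.001z.
Invertibility requires all roots to lie outside the unit circle, i.e. |z| > 1 for every root.
This is linear in z: 1 + (-0.001) z = 0  =>  z = -1/(-0.001) = 1000,  |z| = 1000.
Moduli of all roots: 1000.0000.
All moduli strictly greater than 1? Yes.
Verdict: Invertible.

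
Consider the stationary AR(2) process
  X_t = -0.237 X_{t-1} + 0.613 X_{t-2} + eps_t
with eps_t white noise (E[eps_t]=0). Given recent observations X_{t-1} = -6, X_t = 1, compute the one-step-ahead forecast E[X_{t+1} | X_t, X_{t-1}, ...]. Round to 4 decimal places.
E[X_{t+1} \mid \mathcal F_t] = -3.9150

For an AR(p) model X_t = c + sum_i phi_i X_{t-i} + eps_t, the
one-step-ahead conditional mean is
  E[X_{t+1} | X_t, ...] = c + sum_i phi_i X_{t+1-i}.
Substitute known values:
  E[X_{t+1} | ...] = (-0.237) * (1) + (0.613) * (-6)
                   = -3.9150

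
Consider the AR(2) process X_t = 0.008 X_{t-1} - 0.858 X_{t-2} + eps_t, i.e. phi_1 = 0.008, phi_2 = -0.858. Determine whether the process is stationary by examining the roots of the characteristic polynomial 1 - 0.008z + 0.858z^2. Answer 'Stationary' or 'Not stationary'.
\text{Stationary}

The AR(p) characteristic polynomial is P(z) = 1 - 0.008z + 0.858z^2.
Stationarity requires all roots to lie outside the unit circle, i.e. |z| > 1 for every root.
Set 1 + (-0.008) z + (0.858) z^2 = 0, i.e. a z^2 + b z + c = 0 with a = 0.858, b = -0.008, c = 1.
Discriminant D = b^2 - 4ac = (-0.008)^2 - 4*(0.858)*1 = 0.000064 - (3.432) = -3.431936.
D < 0, so the roots are the complex-conjugate pair z = (-b +/- i sqrt(-D)) / (2a) = 0.0047 +/- 1.0796i.
For a conjugate pair |z|^2 = z * conj(z) = (product of roots) = c/a = 1/(0.858) = 1.165501, so |z| = sqrt(1.165501) = 1.0796 for both roots.
Moduli of all roots: 1.0796, 1.0796.
All moduli strictly greater than 1? Yes.
Verdict: Stationary.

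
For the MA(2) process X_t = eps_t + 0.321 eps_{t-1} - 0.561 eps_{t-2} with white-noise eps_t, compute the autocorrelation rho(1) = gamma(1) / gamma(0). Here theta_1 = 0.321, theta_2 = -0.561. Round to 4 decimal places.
\rho(1) = 0.0994

For an MA(q) process with theta_0 = 1, the autocovariance is
  gamma(k) = sigma^2 * sum_{i=0..q-k} theta_i * theta_{i+k},
and rho(k) = gamma(k) / gamma(0). Sigma^2 cancels.
  numerator   = (1)*(0.321) + (0.321)*(-0.561) = 0.140919.
  denominator = (1)^2 + (0.321)^2 + (-0.561)^2 = 1.417762.
  rho(1) = 0.140919 / 1.417762 = 0.0994.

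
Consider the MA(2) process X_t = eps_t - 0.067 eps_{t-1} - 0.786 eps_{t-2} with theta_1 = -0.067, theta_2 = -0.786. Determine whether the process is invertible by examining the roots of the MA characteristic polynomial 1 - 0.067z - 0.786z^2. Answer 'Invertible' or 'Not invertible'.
\text{Invertible}

The MA(q) characteristic polynomial is P(z) = 1 - 0.067z - 0.786z^2.
Invertibility requires all roots to lie outside the unit circle, i.e. |z| > 1 for every root.
Set 1 + (-0.067) z + (-0.786) z^2 = 0, i.e. a z^2 + b z + c = 0 with a = -0.786, b = -0.067, c = 1.
Discriminant D = b^2 - 4ac = (-0.067)^2 - 4*(-0.786)*1 = 0.004489 - (-3.144) = 3.148489.
D >= 0, so the roots are real: z = (-b +/- sqrt(D)) / (2a) = (0.067 +/- 1.774398) / (-1.572).
  z_1 = (0.067 + 1.774398) / (-1.572) = -1.1714,   |z_1| = 1.1714.
  z_2 = (0.067 - 1.774398) / (-1.572) = 1.0861,   |z_2| = 1.0861.
Moduli of all roots: 1.1714, 1.0861.
All moduli strictly greater than 1? Yes.
Verdict: Invertible.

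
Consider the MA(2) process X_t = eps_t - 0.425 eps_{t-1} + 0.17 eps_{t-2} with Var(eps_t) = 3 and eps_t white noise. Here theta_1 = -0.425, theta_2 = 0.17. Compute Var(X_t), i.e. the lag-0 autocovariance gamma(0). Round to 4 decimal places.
\gamma(0) = 3.6286

For an MA(q) process X_t = eps_t + sum_i theta_i eps_{t-i} with
Var(eps_t) = sigma^2, the variance is
  gamma(0) = sigma^2 * (1 + sum_i theta_i^2).
  sum_i theta_i^2 = (-0.425)^2 + (0.17)^2 = 0.180625 + 0.0289 = 0.209525.
  gamma(0) = 3 * (1 + 0.209525) = 3 * 1.209525 = 3.628575, which rounds to 3.6286.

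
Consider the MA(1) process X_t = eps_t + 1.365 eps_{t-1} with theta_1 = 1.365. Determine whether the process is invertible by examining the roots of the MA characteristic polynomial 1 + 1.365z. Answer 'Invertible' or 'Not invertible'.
\text{Not invertible}

The MA(q) characteristic polynomial is P(z) = 1 + 1.365z.
Invertibility requires all roots to lie outside the unit circle, i.e. |z| > 1 for every root.
This is linear in z: 1 + (1.365) z = 0  =>  z = -1/(1.365) = -0.732601,  |z| = 0.732601.
Moduli of all roots: 0.7326.
All moduli strictly greater than 1? No.
Verdict: Not invertible.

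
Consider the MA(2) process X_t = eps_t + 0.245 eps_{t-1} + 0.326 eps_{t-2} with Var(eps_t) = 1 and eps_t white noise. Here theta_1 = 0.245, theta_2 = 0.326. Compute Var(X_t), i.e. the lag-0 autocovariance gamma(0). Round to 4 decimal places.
\gamma(0) = 1.1663

For an MA(q) process X_t = eps_t + sum_i theta_i eps_{t-i} with
Var(eps_t) = sigma^2, the variance is
  gamma(0) = sigma^2 * (1 + sum_i theta_i^2).
  sum_i theta_i^2 = (0.245)^2 + (0.326)^2 = 0.060025 + 0.106276 = 0.166301.
  gamma(0) = 1 * (1 + 0.166301) = 1 * 1.166301 = 1.166301, which rounds to 1.1663.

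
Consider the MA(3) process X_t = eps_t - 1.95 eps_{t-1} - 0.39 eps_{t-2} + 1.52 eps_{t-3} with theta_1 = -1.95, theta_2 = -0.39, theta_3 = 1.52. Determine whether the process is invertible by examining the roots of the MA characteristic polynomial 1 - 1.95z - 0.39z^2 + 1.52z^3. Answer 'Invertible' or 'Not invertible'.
\text{Not invertible}

The MA(q) characteristic polynomial is P(z) = 1 - 1.95z - 0.39z^2 + 1.52z^3.
Invertibility requires all roots to lie outside the unit circle, i.e. |z| > 1 for every root.
Degree 3: look for a simple real root z0 first, then factor out (1 - z/z0) and solve the remaining quadratic.
Testing z0 = 0.625: P(0.625) = 1 + (-1.95)(0.625) + (-0.39)(0.625)^2 + (1.52)(0.625)^3
  = 1 + (-1.21875) + (-0.152344) + (0.371094) = 0.  So z_0 = 0.625 is a root, |z_0| = 0.625.
Divide out the factor (1 - 1.6 z) = (1 - z/z0) (since 1/z0 = 1.6):
  P(z) = (1 - 1.6 z)(1 + (-0.35) z + (-0.95) z^2)
  [check: z-coef -0.35 - (1.6) = -1.95; z^2-coef -0.95 - (1.6)(-0.35) = -0.39; z^3-coef -(1.6)(-0.95) = 1.52.]
Remaining roots from the quadratic factor 1 + (-0.35) z + (-0.95) z^2:
  Set 1 + (-0.35) z + (-0.95) z^2 = 0, i.e. a z^2 + b z + c = 0 with a = -0.95, b = -0.35, c = 1.
  Discriminant D = b^2 - 4ac = (-0.35)^2 - 4*(-0.95)*1 = 0.1225 - (-3.8) = 3.9225.
  D >= 0, so the roots are real: z = (-b +/- sqrt(D)) / (2a) = (0.35 +/- 1.98053) / (-1.9).
    z_1 = (0.35 + 1.98053) / (-1.9) = -1.2266,   |z_1| = 1.2266.
    z_2 = (0.35 - 1.98053) / (-1.9) = 0.8582,   |z_2| = 0.8582.
Moduli of all roots: 0.6250, 1.2266, 0.8582.
All moduli strictly greater than 1? No.
Verdict: Not invertible.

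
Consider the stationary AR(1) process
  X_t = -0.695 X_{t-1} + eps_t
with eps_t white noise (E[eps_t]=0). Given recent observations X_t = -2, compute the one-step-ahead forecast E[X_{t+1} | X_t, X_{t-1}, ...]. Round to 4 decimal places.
E[X_{t+1} \mid \mathcal F_t] = 1.3900

For an AR(p) model X_t = c + sum_i phi_i X_{t-i} + eps_t, the
one-step-ahead conditional mean is
  E[X_{t+1} | X_t, ...] = c + sum_i phi_i X_{t+1-i}.
Substitute known values:
  E[X_{t+1} | ...] = (-0.695) * (-2)
                   = 1.3900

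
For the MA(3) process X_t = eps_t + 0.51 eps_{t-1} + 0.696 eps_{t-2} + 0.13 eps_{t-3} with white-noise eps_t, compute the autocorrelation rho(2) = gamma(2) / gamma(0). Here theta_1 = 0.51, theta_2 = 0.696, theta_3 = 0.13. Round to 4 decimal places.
\rho(2) = 0.4328

For an MA(q) process with theta_0 = 1, the autocovariance is
  gamma(k) = sigma^2 * sum_{i=0..q-k} theta_i * theta_{i+k},
and rho(k) = gamma(k) / gamma(0). Sigma^2 cancels.
  numerator   = (1)*(0.696) + (0.51)*(0.13) = 0.7623.
  denominator = (1)^2 + (0.51)^2 + (0.696)^2 + (0.13)^2 = 1.761416.
  rho(2) = 0.7623 / 1.761416 = 0.4328.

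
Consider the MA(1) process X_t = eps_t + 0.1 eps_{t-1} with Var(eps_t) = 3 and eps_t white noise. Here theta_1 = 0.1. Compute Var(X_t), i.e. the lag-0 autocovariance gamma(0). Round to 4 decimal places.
\gamma(0) = 3.0300

For an MA(q) process X_t = eps_t + sum_i theta_i eps_{t-i} with
Var(eps_t) = sigma^2, the variance is
  gamma(0) = sigma^2 * (1 + sum_i theta_i^2).
  sum_i theta_i^2 = (0.1)^2 = 0.01.
  gamma(0) = 3 * (1 + 0.01) = 3 * 1.01 = 3.03, which rounds to 3.0300.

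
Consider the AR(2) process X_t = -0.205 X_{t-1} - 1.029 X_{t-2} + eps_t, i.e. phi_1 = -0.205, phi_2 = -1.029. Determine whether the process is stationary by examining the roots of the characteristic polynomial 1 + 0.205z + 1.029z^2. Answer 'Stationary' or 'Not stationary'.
\text{Not stationary}

The AR(p) characteristic polynomial is P(z) = 1 + 0.205z + 1.029z^2.
Stationarity requires all roots to lie outside the unit circle, i.e. |z| > 1 for every root.
Set 1 + (0.205) z + (1.029) z^2 = 0, i.e. a z^2 + b z + c = 0 with a = 1.029, b = 0.205, c = 1.
Discriminant D = b^2 - 4ac = (0.205)^2 - 4*(1.029)*1 = 0.042025 - (4.116) = -4.073975.
D < 0, so the roots are the complex-conjugate pair z = (-b +/- i sqrt(-D)) / (2a) = -0.0996 +/- 0.9808i.
For a conjugate pair |z|^2 = z * conj(z) = (product of roots) = c/a = 1/(1.029) = 0.971817, so |z| = sqrt(0.971817) = 0.9858 for both roots.
Moduli of all roots: 0.9858, 0.9858.
All moduli strictly greater than 1? No.
Verdict: Not stationary.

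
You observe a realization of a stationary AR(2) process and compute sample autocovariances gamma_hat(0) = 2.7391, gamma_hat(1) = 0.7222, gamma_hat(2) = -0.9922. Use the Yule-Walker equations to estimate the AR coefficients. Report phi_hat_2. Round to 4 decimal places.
\hat\phi_{2} = -0.4640

The Yule-Walker equations for an AR(p) process read, in matrix form,
  Gamma_p phi = r_p,   with   (Gamma_p)_{ij} = gamma(|i - j|),
                       (r_p)_i = gamma(i),   i,j = 1..p.
Substitute the sample gammas (Toeplitz matrix and right-hand side of size 2):
  Gamma_p = [[2.7391, 0.7222], [0.7222, 2.7391]]
  r_p     = [0.7222, -0.9922]
Written out:
  2.7391 phi_1 + 0.7222 phi_2 = 0.7222
  0.7222 phi_1 + 2.7391 phi_2 = -0.9922
Solve by Cramer's rule:
  det = gamma(0)^2 - gamma(1)^2 = (2.7391)^2 - (0.7222)^2 = 7.50266881 - 0.52157284 = 6.98109597
  phi_hat_1 = [gamma(1) gamma(0) - gamma(1) gamma(2)] / det = [(0.7222)(2.7391) - (0.7222)(-0.9922)] / 6.98109597 = 2.69474486 / 6.98109597 = 0.386
  phi_hat_2 = [gamma(0) gamma(2) - gamma(1)^2] / det = [(2.7391)(-0.9922) - (0.7222)^2] / 6.98109597 = -3.23930786 / 6.98109597 = -0.464
So phi_hat = [0.3860, -0.4640].
Therefore phi_hat_2 = -0.4640.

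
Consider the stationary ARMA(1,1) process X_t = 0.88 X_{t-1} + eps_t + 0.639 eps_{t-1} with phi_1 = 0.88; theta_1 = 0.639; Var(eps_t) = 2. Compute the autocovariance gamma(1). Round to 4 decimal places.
\gamma(1) = 21.0387

Multiply the model equation by X_{t-k} and take expectations. With theta_0 = psi_0 = 1 and psi_j the MA(infinity) weights, this gives
  gamma(k) - sum_i phi_i gamma(k-i) = c_k,
  c_k = sigma^2 * sum_{j=k..q} theta_j psi_{j-k}   (c_k = 0 for k > q),
using gamma(-m) = gamma(m).
psi-weights needed (psi_j = theta_j + sum_i phi_i psi_{j-i}):
  psi_1 = theta_1 + phi_1 = 0.639 + (0.88) = 1.519
Right-hand sides:
  c_0 = sigma^2 (1 + theta_1 psi_1) = 2 * (1 + (0.639)(1.519)) = 2 * 1.970641 = 3.941282
  c_1 = sigma^2 theta_1 = 2 * (0.639) = 1.278
  c_2 = 0
Equations for k = 0 and k = 1 (AR order 1):
  gamma(0) = phi_1 gamma(1) + c_0
  gamma(1) = phi_1 gamma(0) + c_1
Substituting the second into the first: gamma(0) (1 - phi_1^2) = c_0 + phi_1 c_1, so
  gamma(0) = (c_0 + phi_1 c_1) / (1 - phi_1^2) = (3.941282 + (0.88)(1.278)) / (1 - (0.88)^2) = 5.065922 / 0.2256 = 22.455328.
  gamma(1) = phi_1 gamma(0) + c_1 = (0.88)(22.455328) + (1.278) = 21.038689.
Therefore gamma(1) = 21.0387 (to 4 decimal places).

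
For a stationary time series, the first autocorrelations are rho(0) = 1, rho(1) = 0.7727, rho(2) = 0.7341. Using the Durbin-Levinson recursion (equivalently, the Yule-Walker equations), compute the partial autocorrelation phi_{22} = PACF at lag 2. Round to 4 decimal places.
\phi_{22} = 0.3401

The PACF at lag k is phi_{kk}, the last component of the solution
to the Yule-Walker system G_k phi = r_k where
  (G_k)_{ij} = rho(|i - j|), (r_k)_i = rho(i), i,j = 1..k.
Equivalently, Durbin-Levinson gives phi_{kk} iteratively:
  phi_{11} = rho(1)
  phi_{kk} = [rho(k) - sum_{j=1..k-1} phi_{k-1,j} rho(k-j)]
            / [1 - sum_{j=1..k-1} phi_{k-1,j} rho(j)],
  phi_{k,j} = phi_{k-1,j} - phi_{kk} phi_{k-1,k-j},  j = 1..k-1.
Step k = 1:
  phi_11 = rho(1) = 0.7727.
Step k = 2:
  phi_22 = [rho(2) - phi_11 rho(1)] / [1 - phi_11 rho(1)] = [0.7341 - (0.7727)(0.7727)] / [1 - (0.7727)(0.7727)]
         = 0.13703471 / 0.40293471 = 0.3401.
Therefore phi_{22} = 0.3401.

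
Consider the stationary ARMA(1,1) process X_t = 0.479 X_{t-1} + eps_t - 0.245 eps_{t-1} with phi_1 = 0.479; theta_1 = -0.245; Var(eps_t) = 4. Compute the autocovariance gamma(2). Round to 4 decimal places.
\gamma(2) = 0.5136

Multiply the model equation by X_{t-k} and take expectations. With theta_0 = psi_0 = 1 and psi_j the MA(infinity) weights, this gives
  gamma(k) - sum_i phi_i gamma(k-i) = c_k,
  c_k = sigma^2 * sum_{j=k..q} theta_j psi_{j-k}   (c_k = 0 for k > q),
using gamma(-m) = gamma(m).
psi-weights needed (psi_j = theta_j + sum_i phi_i psi_{j-i}):
  psi_1 = theta_1 + phi_1 = -0.245 + (0.479) = 0.234
Right-hand sides:
  c_0 = sigma^2 (1 + theta_1 psi_1) = 4 * (1 + (-0.245)(0.234)) = 4 * 0.94267 = 3.77068
  c_1 = sigma^2 theta_1 = 4 * (-0.245) = -0.98
  c_2 = 0
Equations for k = 0 and k = 1 (AR order 1):
  gamma(0) = phi_1 gamma(1) + c_0
  gamma(1) = phi_1 gamma(0) + c_1
Substituting the second into the first: gamma(0) (1 - phi_1^2) = c_0 + phi_1 c_1, so
  gamma(0) = (c_0 + phi_1 c_1) / (1 - phi_1^2) = (3.77068 + (0.479)(-0.98)) / (1 - (0.479)^2) = 3.30126 / 0.770559 = 4.28424.
  gamma(1) = phi_1 gamma(0) + c_1 = (0.479)(4.28424) + (-0.98) = 1.072151.
For k = 2 (> q): gamma(2) = phi_1 gamma(1) = (0.479)(1.072151) = 0.51356.
Therefore gamma(2) = 0.5136 (to 4 decimal places).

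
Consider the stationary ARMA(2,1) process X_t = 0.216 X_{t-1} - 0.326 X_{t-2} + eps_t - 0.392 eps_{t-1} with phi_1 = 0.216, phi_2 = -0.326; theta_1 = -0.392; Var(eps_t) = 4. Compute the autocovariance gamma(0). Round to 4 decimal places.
\gamma(0) = 4.7170

Multiply the model equation by X_{t-k} and take expectations. With theta_0 = psi_0 = 1 and psi_j the MA(infinity) weights, this gives
  gamma(k) - sum_i phi_i gamma(k-i) = c_k,
  c_k = sigma^2 * sum_{j=k..q} theta_j psi_{j-k}   (c_k = 0 for k > q),
using gamma(-m) = gamma(m).
psi-weights needed (psi_j = theta_j + sum_i phi_i psi_{j-i}):
  psi_1 = theta_1 + phi_1 = -0.392 + (0.216) = -0.176
Right-hand sides:
  c_0 = sigma^2 (1 + theta_1 psi_1) = 4 * (1 + (-0.392)(-0.176)) = 4 * 1.068992 = 4.275968
  c_1 = sigma^2 theta_1 = 4 * (-0.392) = -1.568
  c_2 = 0
Equations for k = 0, 1, 2 (AR order 2, c_2 = 0):
  (E0) gamma(0) = phi_1 gamma(1) + phi_2 gamma(2) + c_0
  (E1) gamma(1) = phi_1 gamma(0) + phi_2 gamma(1) + c_1
  (E2) gamma(2) = phi_1 gamma(1) + phi_2 gamma(0)
From (E1): gamma(1) = A gamma(0) + B with
  A = phi_1 / (1 - phi_2) = 0.216 / 1.326 = 0.162896,   B = c_1 / (1 - phi_2) = -1.568 / 1.326 = -1.182504.
Insert (E2) into (E0): gamma(0) (1 - phi_2^2) = phi_1 (1 + phi_2) gamma(1) + c_0.
  phi_1 (1 + phi_2) = (0.216)(0.674) = 0.145584,   1 - phi_2^2 = 0.893724.
Replace gamma(1) by A gamma(0) + B and collect gamma(0):
  gamma(0) [0.893724 - (0.145584)(0.162896)] = (0.145584)(-1.182504) + 4.275968
  gamma(0) * 0.870009 = 4.103814
  gamma(0) = 4.103814 / 0.870009 = 4.716979.
Therefore gamma(0) = 4.7170 (to 4 decimal places).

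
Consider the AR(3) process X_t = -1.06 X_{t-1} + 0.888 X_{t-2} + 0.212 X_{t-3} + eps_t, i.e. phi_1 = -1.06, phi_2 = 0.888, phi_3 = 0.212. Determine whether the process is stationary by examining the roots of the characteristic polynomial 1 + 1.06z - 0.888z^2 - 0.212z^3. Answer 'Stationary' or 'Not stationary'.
\text{Not stationary}

The AR(p) characteristic polynomial is P(z) = 1 + 1.06z - 0.888z^2 - 0.212z^3.
Stationarity requires all roots to lie outside the unit circle, i.e. |z| > 1 for every root.
Degree 3: look for a simple real root z0 first, then factor out (1 - z/z0) and solve the remaining quadratic.
Testing z0 = -5: P(-5) = 1 + (1.06)(-5) + (-0.888)(-5)^2 + (-0.212)(-5)^3
  = 1 + (-5.3) + (-22.2) + (26.5) = 0.  So z_0 = -5 is a root, |z_0| = 5.
Divide out the factor (1 + 0.2 z) = (1 - z/z0) (since 1/z0 = -0.2):
  P(z) = (1 + 0.2 z)(1 + (0.86) z + (-1.06) z^2)
  [check: z-coef 0.86 - (-0.2) = 1.06; z^2-coef -1.06 - (-0.2)(0.86) = -0.888; z^3-coef -(-0.2)(-1.06) = -0.212.]
Remaining roots from the quadratic factor 1 + (0.86) z + (-1.06) z^2:
  Set 1 + (0.86) z + (-1.06) z^2 = 0, i.e. a z^2 + b z + c = 0 with a = -1.06, b = 0.86, c = 1.
  Discriminant D = b^2 - 4ac = (0.86)^2 - 4*(-1.06)*1 = 0.7396 - (-4.24) = 4.9796.
  D >= 0, so the roots are real: z = (-b +/- sqrt(D)) / (2a) = (-0.86 +/- 2.231502) / (-2.12).
    z_1 = (-0.86 + 2.231502) / (-2.12) = -0.6469,   |z_1| = 0.6469.
    z_2 = (-0.86 - 2.231502) / (-2.12) = 1.4583,   |z_2| = 1.4583.
Moduli of all roots: 5.0000, 0.6469, 1.4583.
All moduli strictly greater than 1? No.
Verdict: Not stationary.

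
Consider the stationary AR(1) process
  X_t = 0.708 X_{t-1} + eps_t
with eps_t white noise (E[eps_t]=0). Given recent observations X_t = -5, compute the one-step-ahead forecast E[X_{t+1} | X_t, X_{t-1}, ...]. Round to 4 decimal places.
E[X_{t+1} \mid \mathcal F_t] = -3.5400

For an AR(p) model X_t = c + sum_i phi_i X_{t-i} + eps_t, the
one-step-ahead conditional mean is
  E[X_{t+1} | X_t, ...] = c + sum_i phi_i X_{t+1-i}.
Substitute known values:
  E[X_{t+1} | ...] = (0.708) * (-5)
                   = -3.5400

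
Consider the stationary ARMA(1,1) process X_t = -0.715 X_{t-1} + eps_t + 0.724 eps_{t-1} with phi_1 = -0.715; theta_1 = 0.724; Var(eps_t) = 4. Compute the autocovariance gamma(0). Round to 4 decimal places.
\gamma(0) = 4.0007

Multiply the model equation by X_{t-k} and take expectations. With theta_0 = psi_0 = 1 and psi_j the MA(infinity) weights, this gives
  gamma(k) - sum_i phi_i gamma(k-i) = c_k,
  c_k = sigma^2 * sum_{j=k..q} theta_j psi_{j-k}   (c_k = 0 for k > q),
using gamma(-m) = gamma(m).
psi-weights needed (psi_j = theta_j + sum_i phi_i psi_{j-i}):
  psi_1 = theta_1 + phi_1 = 0.724 + (-0.715) = 0.009
Right-hand sides:
  c_0 = sigma^2 (1 + theta_1 psi_1) = 4 * (1 + (0.724)(0.009)) = 4 * 1.006516 = 4.026064
  c_1 = sigma^2 theta_1 = 4 * (0.724) = 2.896
  c_2 = 0
Equations for k = 0 and k = 1 (AR order 1):
  gamma(0) = phi_1 gamma(1) + c_0
  gamma(1) = phi_1 gamma(0) + c_1
Substituting the second into the first: gamma(0) (1 - phi_1^2) = c_0 + phi_1 c_1, so
  gamma(0) = (c_0 + phi_1 c_1) / (1 - phi_1^2) = (4.026064 + (-0.715)(2.896)) / (1 - (-0.715)^2) = 1.955424 / 0.488775 = 4.000663.
Therefore gamma(0) = 4.0007 (to 4 decimal places).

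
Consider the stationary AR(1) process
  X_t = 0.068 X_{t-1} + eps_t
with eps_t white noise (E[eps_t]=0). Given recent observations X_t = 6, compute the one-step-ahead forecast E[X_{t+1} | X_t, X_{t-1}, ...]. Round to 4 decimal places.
E[X_{t+1} \mid \mathcal F_t] = 0.4080

For an AR(p) model X_t = c + sum_i phi_i X_{t-i} + eps_t, the
one-step-ahead conditional mean is
  E[X_{t+1} | X_t, ...] = c + sum_i phi_i X_{t+1-i}.
Substitute known values:
  E[X_{t+1} | ...] = (0.068) * (6)
                   = 0.4080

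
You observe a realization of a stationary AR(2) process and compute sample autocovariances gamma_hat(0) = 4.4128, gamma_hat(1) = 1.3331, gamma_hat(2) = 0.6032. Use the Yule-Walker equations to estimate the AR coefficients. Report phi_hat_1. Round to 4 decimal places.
\hat\phi_{1} = 0.2870

The Yule-Walker equations for an AR(p) process read, in matrix form,
  Gamma_p phi = r_p,   with   (Gamma_p)_{ij} = gamma(|i - j|),
                       (r_p)_i = gamma(i),   i,j = 1..p.
Substitute the sample gammas (Toeplitz matrix and right-hand side of size 2):
  Gamma_p = [[4.4128, 1.3331], [1.3331, 4.4128]]
  r_p     = [1.3331, 0.6032]
Written out:
  4.4128 phi_1 + 1.3331 phi_2 = 1.3331
  1.3331 phi_1 + 4.4128 phi_2 = 0.6032
Solve by Cramer's rule:
  det = gamma(0)^2 - gamma(1)^2 = (4.4128)^2 - (1.3331)^2 = 19.47280384 - 1.77715561 = 17.69564823
  phi_hat_1 = [gamma(1) gamma(0) - gamma(1) gamma(2)] / det = [(1.3331)(4.4128) - (1.3331)(0.6032)] / 17.69564823 = 5.07857776 / 17.69564823 = 0.287
  phi_hat_2 = [gamma(0) gamma(2) - gamma(1)^2] / det = [(4.4128)(0.6032) - (1.3331)^2] / 17.69564823 = 0.88464535 / 17.69564823 = 0.05
So phi_hat = [0.2870, 0.0500].
Therefore phi_hat_1 = 0.2870.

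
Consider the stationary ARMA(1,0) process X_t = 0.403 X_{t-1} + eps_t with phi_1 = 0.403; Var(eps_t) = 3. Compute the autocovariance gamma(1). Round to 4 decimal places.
\gamma(1) = 1.4434

Multiply the model equation by X_{t-k} and take expectations. With theta_0 = psi_0 = 1 and psi_j the MA(infinity) weights, this gives
  gamma(k) - sum_i phi_i gamma(k-i) = c_k,
  c_k = sigma^2 * sum_{j=k..q} theta_j psi_{j-k}   (c_k = 0 for k > q),
using gamma(-m) = gamma(m).
Pure AR (q = 0): c_0 = sigma^2 = 3, c_k = 0 for k >= 1.
Equations for k = 0 and k = 1 (AR order 1):
  gamma(0) = phi_1 gamma(1) + c_0
  gamma(1) = phi_1 gamma(0) + c_1
Substituting the second into the first: gamma(0) (1 - phi_1^2) = c_0 + phi_1 c_1, so
  gamma(0) = c_0 / (1 - phi_1^2) = 3 / (1 - (0.403)^2) = 3 / 0.837591 = 3.5817.
  gamma(1) = phi_1 gamma(0) = (0.403)(3.5817) = 1.443425.
Therefore gamma(1) = 1.4434 (to 4 decimal places).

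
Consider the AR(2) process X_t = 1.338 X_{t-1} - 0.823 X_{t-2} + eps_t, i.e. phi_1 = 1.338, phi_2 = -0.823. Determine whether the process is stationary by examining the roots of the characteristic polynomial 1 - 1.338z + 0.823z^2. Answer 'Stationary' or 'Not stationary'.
\text{Stationary}

The AR(p) characteristic polynomial is P(z) = 1 - 1.338z + 0.823z^2.
Stationarity requires all roots to lie outside the unit circle, i.e. |z| > 1 for every root.
Set 1 + (-1.338) z + (0.823) z^2 = 0, i.e. a z^2 + b z + c = 0 with a = 0.823, b = -1.338, c = 1.
Discriminant D = b^2 - 4ac = (-1.338)^2 - 4*(0.823)*1 = 1.790244 - (3.292) = -1.501756.
D < 0, so the roots are the complex-conjugate pair z = (-b +/- i sqrt(-D)) / (2a) = 0.8129 +/- 0.7445i.
For a conjugate pair |z|^2 = z * conj(z) = (product of roots) = c/a = 1/(0.823) = 1.215067, so |z| = sqrt(1.215067) = 1.1023 for both roots.
Moduli of all roots: 1.1023, 1.1023.
All moduli strictly greater than 1? Yes.
Verdict: Stationary.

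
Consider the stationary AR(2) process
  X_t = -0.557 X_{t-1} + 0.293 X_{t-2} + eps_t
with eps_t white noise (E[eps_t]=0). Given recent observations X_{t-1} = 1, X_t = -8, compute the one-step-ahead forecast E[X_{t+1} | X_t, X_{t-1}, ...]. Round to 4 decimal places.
E[X_{t+1} \mid \mathcal F_t] = 4.7490

For an AR(p) model X_t = c + sum_i phi_i X_{t-i} + eps_t, the
one-step-ahead conditional mean is
  E[X_{t+1} | X_t, ...] = c + sum_i phi_i X_{t+1-i}.
Substitute known values:
  E[X_{t+1} | ...] = (-0.557) * (-8) + (0.293) * (1)
                   = 4.7490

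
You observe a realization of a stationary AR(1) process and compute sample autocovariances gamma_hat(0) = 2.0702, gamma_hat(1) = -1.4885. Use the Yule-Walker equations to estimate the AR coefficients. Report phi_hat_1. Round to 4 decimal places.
\hat\phi_{1} = -0.7190

The Yule-Walker equations for an AR(p) process read, in matrix form,
  Gamma_p phi = r_p,   with   (Gamma_p)_{ij} = gamma(|i - j|),
                       (r_p)_i = gamma(i),   i,j = 1..p.
Substitute the sample gammas (Toeplitz matrix and right-hand side of size 1):
  Gamma_p = [[2.0702]]
  r_p     = [-1.4885]
With p = 1 this is the single equation gamma(0) phi_1 = gamma(1):
  phi_hat_1 = gamma(1) / gamma(0) = -1.4885 / 2.0702 = -0.7190.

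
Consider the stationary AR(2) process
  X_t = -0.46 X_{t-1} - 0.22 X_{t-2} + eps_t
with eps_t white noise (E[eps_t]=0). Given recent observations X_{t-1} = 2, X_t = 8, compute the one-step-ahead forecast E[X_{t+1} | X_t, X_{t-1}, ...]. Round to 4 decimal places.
E[X_{t+1} \mid \mathcal F_t] = -4.1200

For an AR(p) model X_t = c + sum_i phi_i X_{t-i} + eps_t, the
one-step-ahead conditional mean is
  E[X_{t+1} | X_t, ...] = c + sum_i phi_i X_{t+1-i}.
Substitute known values:
  E[X_{t+1} | ...] = (-0.46) * (8) + (-0.22) * (2)
                   = -4.1200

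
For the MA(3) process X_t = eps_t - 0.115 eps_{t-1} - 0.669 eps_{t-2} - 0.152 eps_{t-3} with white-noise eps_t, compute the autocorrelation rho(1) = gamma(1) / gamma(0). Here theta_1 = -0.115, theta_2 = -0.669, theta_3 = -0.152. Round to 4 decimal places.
\rho(1) = 0.0429

For an MA(q) process with theta_0 = 1, the autocovariance is
  gamma(k) = sigma^2 * sum_{i=0..q-k} theta_i * theta_{i+k},
and rho(k) = gamma(k) / gamma(0). Sigma^2 cancels.
  numerator   = (1)*(-0.115) + (-0.115)*(-0.669) + (-0.669)*(-0.152) = 0.063623.
  denominator = (1)^2 + (-0.115)^2 + (-0.669)^2 + (-0.152)^2 = 1.48389.
  rho(1) = 0.063623 / 1.48389 = 0.0429.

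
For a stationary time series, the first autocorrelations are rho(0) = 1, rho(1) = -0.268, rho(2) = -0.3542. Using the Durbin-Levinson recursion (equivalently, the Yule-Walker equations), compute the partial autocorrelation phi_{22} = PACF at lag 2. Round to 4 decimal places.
\phi_{22} = -0.4590

The PACF at lag k is phi_{kk}, the last component of the solution
to the Yule-Walker system G_k phi = r_k where
  (G_k)_{ij} = rho(|i - j|), (r_k)_i = rho(i), i,j = 1..k.
Equivalently, Durbin-Levinson gives phi_{kk} iteratively:
  phi_{11} = rho(1)
  phi_{kk} = [rho(k) - sum_{j=1..k-1} phi_{k-1,j} rho(k-j)]
            / [1 - sum_{j=1..k-1} phi_{k-1,j} rho(j)],
  phi_{k,j} = phi_{k-1,j} - phi_{kk} phi_{k-1,k-j},  j = 1..k-1.
Step k = 1:
  phi_11 = rho(1) = -0.268.
Step k = 2:
  phi_22 = [rho(2) - phi_11 rho(1)] / [1 - phi_11 rho(1)] = [-0.3542 - (-0.268)(-0.268)] / [1 - (-0.268)(-0.268)]
         = -0.426024 / 0.928176 = -0.459.
Therefore phi_{22} = -0.4590.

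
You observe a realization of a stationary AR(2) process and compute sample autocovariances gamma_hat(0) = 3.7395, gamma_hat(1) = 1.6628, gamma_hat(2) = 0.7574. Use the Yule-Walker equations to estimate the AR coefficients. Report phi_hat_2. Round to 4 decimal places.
\hat\phi_{2} = 0.0060

The Yule-Walker equations for an AR(p) process read, in matrix form,
  Gamma_p phi = r_p,   with   (Gamma_p)_{ij} = gamma(|i - j|),
                       (r_p)_i = gamma(i),   i,j = 1..p.
Substitute the sample gammas (Toeplitz matrix and right-hand side of size 2):
  Gamma_p = [[3.7395, 1.6628], [1.6628, 3.7395]]
  r_p     = [1.6628, 0.7574]
Written out:
  3.7395 phi_1 + 1.6628 phi_2 = 1.6628
  1.6628 phi_1 + 3.7395 phi_2 = 0.7574
Solve by Cramer's rule:
  det = gamma(0)^2 - gamma(1)^2 = (3.7395)^2 - (1.6628)^2 = 13.98386025 - 2.76490384 = 11.21895641
  phi_hat_1 = [gamma(1) gamma(0) - gamma(1) gamma(2)] / det = [(1.6628)(3.7395) - (1.6628)(0.7574)] / 11.21895641 = 4.95863588 / 11.21895641 = 0.442
  phi_hat_2 = [gamma(0) gamma(2) - gamma(1)^2] / det = [(3.7395)(0.7574) - (1.6628)^2] / 11.21895641 = 0.06739346 / 11.21895641 = 0.006
So phi_hat = [0.4420, 0.0060].
Therefore phi_hat_2 = 0.0060.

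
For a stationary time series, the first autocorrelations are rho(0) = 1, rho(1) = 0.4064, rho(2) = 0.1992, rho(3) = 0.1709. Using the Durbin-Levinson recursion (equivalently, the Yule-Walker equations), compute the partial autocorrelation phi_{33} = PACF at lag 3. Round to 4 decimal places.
\phi_{33} = 0.0920

The PACF at lag k is phi_{kk}, the last component of the solution
to the Yule-Walker system G_k phi = r_k where
  (G_k)_{ij} = rho(|i - j|), (r_k)_i = rho(i), i,j = 1..k.
Equivalently, Durbin-Levinson gives phi_{kk} iteratively:
  phi_{11} = rho(1)
  phi_{kk} = [rho(k) - sum_{j=1..k-1} phi_{k-1,j} rho(k-j)]
            / [1 - sum_{j=1..k-1} phi_{k-1,j} rho(j)],
  phi_{k,j} = phi_{k-1,j} - phi_{kk} phi_{k-1,k-j},  j = 1..k-1.
Step k = 1:
  phi_11 = rho(1) = 0.4064.
Step k = 2:
  phi_22 = [rho(2) - phi_11 rho(1)] / [1 - phi_11 rho(1)] = [0.1992 - (0.4064)(0.4064)] / [1 - (0.4064)(0.4064)]
         = 0.03403904 / 0.83483904 = 0.040773.
  Update: phi_21 = phi_11 - phi_22 phi_11 = 0.4064 - (0.040773)(0.4064) = 0.38983.
Step k = 3:
  phi_33 = [rho(3) - phi_21 rho(2) - phi_22 rho(1)] / [1 - phi_21 rho(1) - phi_22 rho(2)]
    numerator   = 0.1709 - (0.38983)(0.1992) - (0.040773)(0.4064) = 0.07667569
    denominator = 1 - (0.38983)(0.4064) - (0.040773)(0.1992) = 0.83345116
  phi_33 = 0.07667569 / 0.83345116 = 0.092.
Therefore phi_{33} = 0.0920.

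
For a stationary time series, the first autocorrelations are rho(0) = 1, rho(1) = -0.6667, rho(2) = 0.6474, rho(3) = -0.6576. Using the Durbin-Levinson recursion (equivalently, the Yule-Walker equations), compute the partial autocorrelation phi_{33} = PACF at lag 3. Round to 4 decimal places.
\phi_{33} = -0.2911

The PACF at lag k is phi_{kk}, the last component of the solution
to the Yule-Walker system G_k phi = r_k where
  (G_k)_{ij} = rho(|i - j|), (r_k)_i = rho(i), i,j = 1..k.
Equivalently, Durbin-Levinson gives phi_{kk} iteratively:
  phi_{11} = rho(1)
  phi_{kk} = [rho(k) - sum_{j=1..k-1} phi_{k-1,j} rho(k-j)]
            / [1 - sum_{j=1..k-1} phi_{k-1,j} rho(j)],
  phi_{k,j} = phi_{k-1,j} - phi_{kk} phi_{k-1,k-j},  j = 1..k-1.
Step k = 1:
  phi_11 = rho(1) = -0.6667.
Step k = 2:
  phi_22 = [rho(2) - phi_11 rho(1)] / [1 - phi_11 rho(1)] = [0.6474 - (-0.6667)(-0.6667)] / [1 - (-0.6667)(-0.6667)]
         = 0.20291111 / 0.55551111 = 0.365269.
  Update: phi_21 = phi_11 - phi_22 phi_11 = -0.6667 - (0.365269)(-0.6667) = -0.423175.
Step k = 3:
  phi_33 = [rho(3) - phi_21 rho(2) - phi_22 rho(1)] / [1 - phi_21 rho(1) - phi_22 rho(2)]
    numerator   = -0.6576 - (-0.423175)(0.6474) - (0.365269)(-0.6667) = -0.14011151
    denominator = 1 - (-0.423175)(-0.6667) - (0.365269)(0.6474) = 0.48139393
  phi_33 = -0.14011151 / 0.48139393 = -0.2911.
Therefore phi_{33} = -0.2911.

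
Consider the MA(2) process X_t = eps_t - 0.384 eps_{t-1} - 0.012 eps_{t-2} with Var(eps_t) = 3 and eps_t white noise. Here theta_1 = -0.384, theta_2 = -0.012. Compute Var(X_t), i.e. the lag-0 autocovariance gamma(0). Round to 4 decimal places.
\gamma(0) = 3.4428

For an MA(q) process X_t = eps_t + sum_i theta_i eps_{t-i} with
Var(eps_t) = sigma^2, the variance is
  gamma(0) = sigma^2 * (1 + sum_i theta_i^2).
  sum_i theta_i^2 = (-0.384)^2 + (-0.012)^2 = 0.147456 + 0.000144 = 0.1476.
  gamma(0) = 3 * (1 + 0.1476) = 3 * 1.1476 = 3.4428.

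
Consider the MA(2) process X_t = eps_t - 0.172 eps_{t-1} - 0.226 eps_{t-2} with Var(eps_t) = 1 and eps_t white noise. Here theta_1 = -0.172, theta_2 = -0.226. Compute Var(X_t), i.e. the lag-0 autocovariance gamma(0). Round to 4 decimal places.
\gamma(0) = 1.0807

For an MA(q) process X_t = eps_t + sum_i theta_i eps_{t-i} with
Var(eps_t) = sigma^2, the variance is
  gamma(0) = sigma^2 * (1 + sum_i theta_i^2).
  sum_i theta_i^2 = (-0.172)^2 + (-0.226)^2 = 0.029584 + 0.051076 = 0.08066.
  gamma(0) = 1 * (1 + 0.08066) = 1 * 1.08066 = 1.08066, which rounds to 1.0807.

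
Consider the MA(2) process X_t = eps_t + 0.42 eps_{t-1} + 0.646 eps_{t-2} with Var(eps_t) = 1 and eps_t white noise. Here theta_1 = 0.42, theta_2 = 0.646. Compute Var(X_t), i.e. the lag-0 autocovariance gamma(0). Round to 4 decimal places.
\gamma(0) = 1.5937

For an MA(q) process X_t = eps_t + sum_i theta_i eps_{t-i} with
Var(eps_t) = sigma^2, the variance is
  gamma(0) = sigma^2 * (1 + sum_i theta_i^2).
  sum_i theta_i^2 = (0.42)^2 + (0.646)^2 = 0.1764 + 0.417316 = 0.593716.
  gamma(0) = 1 * (1 + 0.593716) = 1 * 1.593716 = 1.593716, which rounds to 1.5937.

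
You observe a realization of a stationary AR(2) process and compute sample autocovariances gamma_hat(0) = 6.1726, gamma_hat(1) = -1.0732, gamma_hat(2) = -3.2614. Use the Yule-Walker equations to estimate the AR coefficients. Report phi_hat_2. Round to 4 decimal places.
\hat\phi_{2} = -0.5760

The Yule-Walker equations for an AR(p) process read, in matrix form,
  Gamma_p phi = r_p,   with   (Gamma_p)_{ij} = gamma(|i - j|),
                       (r_p)_i = gamma(i),   i,j = 1..p.
Substitute the sample gammas (Toeplitz matrix and right-hand side of size 2):
  Gamma_p = [[6.1726, -1.0732], [-1.0732, 6.1726]]
  r_p     = [-1.0732, -3.2614]
Written out:
  6.1726 phi_1 - 1.0732 phi_2 = -1.0732
  -1.0732 phi_1 + 6.1726 phi_2 = -3.2614
Solve by Cramer's rule:
  det = gamma(0)^2 - gamma(1)^2 = (6.1726)^2 - (-1.0732)^2 = 38.10099076 - 1.15175824 = 36.94923252
  phi_hat_1 = [gamma(1) gamma(0) - gamma(1) gamma(2)] / det = [(-1.0732)(6.1726) - (-1.0732)(-3.2614)] / 36.94923252 = -10.1245688 / 36.94923252 = -0.274
  phi_hat_2 = [gamma(0) gamma(2) - gamma(1)^2] / det = [(6.1726)(-3.2614) - (-1.0732)^2] / 36.94923252 = -21.28307588 / 36.94923252 = -0.576
So phi_hat = [-0.2740, -0.5760].
Therefore phi_hat_2 = -0.5760.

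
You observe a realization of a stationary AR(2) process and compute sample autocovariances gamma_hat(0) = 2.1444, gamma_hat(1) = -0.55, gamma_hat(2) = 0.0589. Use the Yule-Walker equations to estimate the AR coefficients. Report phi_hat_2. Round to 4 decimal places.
\hat\phi_{2} = -0.0410

The Yule-Walker equations for an AR(p) process read, in matrix form,
  Gamma_p phi = r_p,   with   (Gamma_p)_{ij} = gamma(|i - j|),
                       (r_p)_i = gamma(i),   i,j = 1..p.
Substitute the sample gammas (Toeplitz matrix and right-hand side of size 2):
  Gamma_p = [[2.1444, -0.55], [-0.55, 2.1444]]
  r_p     = [-0.55, 0.0589]
Written out:
  2.1444 phi_1 - 0.55 phi_2 = -0.55
  -0.55 phi_1 + 2.1444 phi_2 = 0.0589
Solve by Cramer's rule:
  det = gamma(0)^2 - gamma(1)^2 = (2.1444)^2 - (-0.55)^2 = 4.59845136 - 0.3025 = 4.29595136
  phi_hat_1 = [gamma(1) gamma(0) - gamma(1) gamma(2)] / det = [(-0.55)(2.1444) - (-0.55)(0.0589)] / 4.29595136 = -1.147025 / 4.29595136 = -0.267
  phi_hat_2 = [gamma(0) gamma(2) - gamma(1)^2] / det = [(2.1444)(0.0589) - (-0.55)^2] / 4.29595136 = -0.17619484 / 4.29595136 = -0.041
So phi_hat = [-0.2670, -0.0410].
Therefore phi_hat_2 = -0.0410.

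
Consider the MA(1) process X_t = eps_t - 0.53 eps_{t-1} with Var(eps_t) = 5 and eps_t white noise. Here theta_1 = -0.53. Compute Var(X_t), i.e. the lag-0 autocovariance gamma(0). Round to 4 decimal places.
\gamma(0) = 6.4045

For an MA(q) process X_t = eps_t + sum_i theta_i eps_{t-i} with
Var(eps_t) = sigma^2, the variance is
  gamma(0) = sigma^2 * (1 + sum_i theta_i^2).
  sum_i theta_i^2 = (-0.53)^2 = 0.2809.
  gamma(0) = 5 * (1 + 0.2809) = 5 * 1.2809 = 6.4045.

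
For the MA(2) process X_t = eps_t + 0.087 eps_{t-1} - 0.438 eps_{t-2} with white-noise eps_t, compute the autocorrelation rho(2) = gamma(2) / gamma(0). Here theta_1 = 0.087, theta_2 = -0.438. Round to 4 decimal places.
\rho(2) = -0.3652

For an MA(q) process with theta_0 = 1, the autocovariance is
  gamma(k) = sigma^2 * sum_{i=0..q-k} theta_i * theta_{i+k},
and rho(k) = gamma(k) / gamma(0). Sigma^2 cancels.
  numerator   = (1)*(-0.438) = -0.438.
  denominator = (1)^2 + (0.087)^2 + (-0.438)^2 = 1.199413.
  rho(2) = -0.438 / 1.199413 = -0.3652.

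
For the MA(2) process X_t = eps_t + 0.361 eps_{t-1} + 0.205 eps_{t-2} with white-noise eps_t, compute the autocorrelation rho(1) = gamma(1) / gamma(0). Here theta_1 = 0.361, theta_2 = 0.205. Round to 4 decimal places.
\rho(1) = 0.3711

For an MA(q) process with theta_0 = 1, the autocovariance is
  gamma(k) = sigma^2 * sum_{i=0..q-k} theta_i * theta_{i+k},
and rho(k) = gamma(k) / gamma(0). Sigma^2 cancels.
  numerator   = (1)*(0.361) + (0.361)*(0.205) = 0.435005.
  denominator = (1)^2 + (0.361)^2 + (0.205)^2 = 1.172346.
  rho(1) = 0.435005 / 1.172346 = 0.3711.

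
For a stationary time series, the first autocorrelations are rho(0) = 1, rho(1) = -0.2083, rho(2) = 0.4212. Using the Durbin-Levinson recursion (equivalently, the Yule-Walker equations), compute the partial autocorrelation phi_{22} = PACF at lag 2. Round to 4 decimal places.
\phi_{22} = 0.3949

The PACF at lag k is phi_{kk}, the last component of the solution
to the Yule-Walker system G_k phi = r_k where
  (G_k)_{ij} = rho(|i - j|), (r_k)_i = rho(i), i,j = 1..k.
Equivalently, Durbin-Levinson gives phi_{kk} iteratively:
  phi_{11} = rho(1)
  phi_{kk} = [rho(k) - sum_{j=1..k-1} phi_{k-1,j} rho(k-j)]
            / [1 - sum_{j=1..k-1} phi_{k-1,j} rho(j)],
  phi_{k,j} = phi_{k-1,j} - phi_{kk} phi_{k-1,k-j},  j = 1..k-1.
Step k = 1:
  phi_11 = rho(1) = -0.2083.
Step k = 2:
  phi_22 = [rho(2) - phi_11 rho(1)] / [1 - phi_11 rho(1)] = [0.4212 - (-0.2083)(-0.2083)] / [1 - (-0.2083)(-0.2083)]
         = 0.37781111 / 0.95661111 = 0.3949.
Therefore phi_{22} = 0.3949.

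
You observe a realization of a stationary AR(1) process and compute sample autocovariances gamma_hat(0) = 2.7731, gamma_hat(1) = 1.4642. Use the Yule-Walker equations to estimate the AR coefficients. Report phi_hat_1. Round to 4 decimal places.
\hat\phi_{1} = 0.5280

The Yule-Walker equations for an AR(p) process read, in matrix form,
  Gamma_p phi = r_p,   with   (Gamma_p)_{ij} = gamma(|i - j|),
                       (r_p)_i = gamma(i),   i,j = 1..p.
Substitute the sample gammas (Toeplitz matrix and right-hand side of size 1):
  Gamma_p = [[2.7731]]
  r_p     = [1.4642]
With p = 1 this is the single equation gamma(0) phi_1 = gamma(1):
  phi_hat_1 = gamma(1) / gamma(0) = 1.4642 / 2.7731 = 0.5280.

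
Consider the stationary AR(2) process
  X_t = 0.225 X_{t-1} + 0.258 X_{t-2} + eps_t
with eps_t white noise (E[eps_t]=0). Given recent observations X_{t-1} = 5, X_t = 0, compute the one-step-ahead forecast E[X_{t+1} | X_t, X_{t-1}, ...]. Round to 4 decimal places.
E[X_{t+1} \mid \mathcal F_t] = 1.2900

For an AR(p) model X_t = c + sum_i phi_i X_{t-i} + eps_t, the
one-step-ahead conditional mean is
  E[X_{t+1} | X_t, ...] = c + sum_i phi_i X_{t+1-i}.
Substitute known values:
  E[X_{t+1} | ...] = (0.225) * (0) + (0.258) * (5)
                   = 1.2900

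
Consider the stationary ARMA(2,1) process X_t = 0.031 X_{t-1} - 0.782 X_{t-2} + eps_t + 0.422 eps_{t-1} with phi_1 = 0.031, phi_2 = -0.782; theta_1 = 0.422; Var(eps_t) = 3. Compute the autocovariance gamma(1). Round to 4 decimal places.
\gamma(1) = 0.8707

Multiply the model equation by X_{t-k} and take expectations. With theta_0 = psi_0 = 1 and psi_j the MA(infinity) weights, this gives
  gamma(k) - sum_i phi_i gamma(k-i) = c_k,
  c_k = sigma^2 * sum_{j=k..q} theta_j psi_{j-k}   (c_k = 0 for k > q),
using gamma(-m) = gamma(m).
psi-weights needed (psi_j = theta_j + sum_i phi_i psi_{j-i}):
  psi_1 = theta_1 + phi_1 = 0.422 + (0.031) = 0.453
Right-hand sides:
  c_0 = sigma^2 (1 + theta_1 psi_1) = 3 * (1 + (0.422)(0.453)) = 3 * 1.191166 = 3.573498
  c_1 = sigma^2 theta_1 = 3 * (0.422) = 1.266
  c_2 = 0
Equations for k = 0, 1, 2 (AR order 2, c_2 = 0):
  (E0) gamma(0) = phi_1 gamma(1) + phi_2 gamma(2) + c_0
  (E1) gamma(1) = phi_1 gamma(0) + phi_2 gamma(1) + c_1
  (E2) gamma(2) = phi_1 gamma(1) + phi_2 gamma(0)
From (E1): gamma(1) = A gamma(0) + B with
  A = phi_1 / (1 - phi_2) = 0.031 / 1.782 = 0.017396,   B = c_1 / (1 - phi_2) = 1.266 / 1.782 = 0.710438.
Insert (E2) into (E0): gamma(0) (1 - phi_2^2) = phi_1 (1 + phi_2) gamma(1) + c_0.
  phi_1 (1 + phi_2) = (0.031)(0.218) = 0.006758,   1 - phi_2^2 = 0.388476.
Replace gamma(1) by A gamma(0) + B and collect gamma(0):
  gamma(0) [0.388476 - (0.006758)(0.017396)] = (0.006758)(0.710438) + 3.573498
  gamma(0) * 0.388358 = 3.578299
  gamma(0) = 3.578299 / 0.388358 = 9.213909.
  gamma(1) = A gamma(0) + B = (0.017396)(9.213909) + (0.710438) = 0.870725.
Therefore gamma(1) = 0.8707 (to 4 decimal places).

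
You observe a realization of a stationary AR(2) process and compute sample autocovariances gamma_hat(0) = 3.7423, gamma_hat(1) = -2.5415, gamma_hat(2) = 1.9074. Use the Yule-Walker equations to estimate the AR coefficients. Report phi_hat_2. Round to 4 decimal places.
\hat\phi_{2} = 0.0900

The Yule-Walker equations for an AR(p) process read, in matrix form,
  Gamma_p phi = r_p,   with   (Gamma_p)_{ij} = gamma(|i - j|),
                       (r_p)_i = gamma(i),   i,j = 1..p.
Substitute the sample gammas (Toeplitz matrix and right-hand side of size 2):
  Gamma_p = [[3.7423, -2.5415], [-2.5415, 3.7423]]
  r_p     = [-2.5415, 1.9074]
Written out:
  3.7423 phi_1 - 2.5415 phi_2 = -2.5415
  -2.5415 phi_1 + 3.7423 phi_2 = 1.9074
Solve by Cramer's rule:
  det = gamma(0)^2 - gamma(1)^2 = (3.7423)^2 - (-2.5415)^2 = 14.00480929 - 6.45922225 = 7.54558704
  phi_hat_1 = [gamma(1) gamma(0) - gamma(1) gamma(2)] / det = [(-2.5415)(3.7423) - (-2.5415)(1.9074)] / 7.54558704 = -4.66339835 / 7.54558704 = -0.618
  phi_hat_2 = [gamma(0) gamma(2) - gamma(1)^2] / det = [(3.7423)(1.9074) - (-2.5415)^2] / 7.54558704 = 0.67884077 / 7.54558704 = 0.09
So phi_hat = [-0.6180, 0.0900].
Therefore phi_hat_2 = 0.0900.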